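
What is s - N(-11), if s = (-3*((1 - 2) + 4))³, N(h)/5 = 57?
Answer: -1014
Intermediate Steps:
N(h) = 285 (N(h) = 5*57 = 285)
s = -729 (s = (-3*(-1 + 4))³ = (-3*3)³ = (-9)³ = -729)
s - N(-11) = -729 - 1*285 = -729 - 285 = -1014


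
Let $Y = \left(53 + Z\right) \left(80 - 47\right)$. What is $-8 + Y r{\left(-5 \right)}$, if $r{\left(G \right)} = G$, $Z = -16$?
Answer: $-6113$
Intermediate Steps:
$Y = 1221$ ($Y = \left(53 - 16\right) \left(80 - 47\right) = 37 \cdot 33 = 1221$)
$-8 + Y r{\left(-5 \right)} = -8 + 1221 \left(-5\right) = -8 - 6105 = -6113$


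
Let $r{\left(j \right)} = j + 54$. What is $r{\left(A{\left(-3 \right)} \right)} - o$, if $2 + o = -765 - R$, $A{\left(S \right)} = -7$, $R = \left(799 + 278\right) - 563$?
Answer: $1328$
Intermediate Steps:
$R = 514$ ($R = 1077 - 563 = 514$)
$r{\left(j \right)} = 54 + j$
$o = -1281$ ($o = -2 - 1279 = -1281$)
$r{\left(A{\left(-3 \right)} \right)} - o = \left(54 - 7\right) - -1281 = 47 + 1281 = 1328$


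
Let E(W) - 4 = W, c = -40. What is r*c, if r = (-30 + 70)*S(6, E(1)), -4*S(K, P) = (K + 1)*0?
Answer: 0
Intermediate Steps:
E(W) = 4 + W
S(K, P) = 0 (S(K, P) = -(K + 1)*0/4 = -(1 + K)*0/4 = -¼*0 = 0)
r = 0 (r = (-30 + 70)*0 = 40*0 = 0)
r*c = 0*(-40) = 0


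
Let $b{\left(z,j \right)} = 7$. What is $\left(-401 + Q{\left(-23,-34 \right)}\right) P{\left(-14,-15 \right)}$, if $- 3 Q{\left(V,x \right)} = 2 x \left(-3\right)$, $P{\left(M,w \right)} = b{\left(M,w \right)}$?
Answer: $-3283$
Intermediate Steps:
$P{\left(M,w \right)} = 7$
$Q{\left(V,x \right)} = 2 x$ ($Q{\left(V,x \right)} = - \frac{2 x \left(-3\right)}{3} = - \frac{\left(-6\right) x}{3} = 2 x$)
$\left(-401 + Q{\left(-23,-34 \right)}\right) P{\left(-14,-15 \right)} = \left(-401 + 2 \left(-34\right)\right) 7 = \left(-401 - 68\right) 7 = \left(-469\right) 7 = -3283$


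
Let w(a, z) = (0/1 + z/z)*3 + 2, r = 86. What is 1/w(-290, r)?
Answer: 1/5 ≈ 0.20000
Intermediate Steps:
w(a, z) = 5 (w(a, z) = (0*1 + 1)*3 + 2 = (0 + 1)*3 + 2 = 1*3 + 2 = 3 + 2 = 5)
1/w(-290, r) = 1/5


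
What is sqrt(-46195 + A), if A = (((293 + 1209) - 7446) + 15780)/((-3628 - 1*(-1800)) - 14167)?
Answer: I*sqrt(11818687281695)/15995 ≈ 214.93*I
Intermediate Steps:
A = -9836/15995 (A = ((1502 - 7446) + 15780)/((-3628 + 1800) - 14167) = (-5944 + 15780)/(-1828 - 14167) = 9836/(-15995) = 9836*(-1/15995) = -9836/15995 ≈ -0.61494)
sqrt(-46195 + A) = sqrt(-46195 - 9836/15995) = sqrt(-738898861/15995) = I*sqrt(11818687281695)/15995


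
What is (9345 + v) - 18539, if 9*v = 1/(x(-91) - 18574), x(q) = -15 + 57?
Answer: -1533448873/166788 ≈ -9194.0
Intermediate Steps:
x(q) = 42
v = -1/166788 (v = 1/(9*(42 - 18574)) = (⅑)/(-18532) = (⅑)*(-1/18532) = -1/166788 ≈ -5.9956e-6)
(9345 + v) - 18539 = (9345 - 1/166788) - 18539 = 1558633859/166788 - 18539 = -1533448873/166788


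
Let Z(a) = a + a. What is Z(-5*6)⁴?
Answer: 12960000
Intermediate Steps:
Z(a) = 2*a
Z(-5*6)⁴ = (2*(-5*6))⁴ = (2*(-30))⁴ = (-60)⁴ = 12960000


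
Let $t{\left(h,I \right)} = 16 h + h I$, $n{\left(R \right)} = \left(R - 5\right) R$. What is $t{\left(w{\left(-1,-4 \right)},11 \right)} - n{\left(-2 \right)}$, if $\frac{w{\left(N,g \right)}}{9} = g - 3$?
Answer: $-1715$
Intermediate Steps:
$w{\left(N,g \right)} = -27 + 9 g$ ($w{\left(N,g \right)} = 9 \left(g - 3\right) = 9 \left(-3 + g\right) = -27 + 9 g$)
$n{\left(R \right)} = R \left(-5 + R\right)$ ($n{\left(R \right)} = \left(-5 + R\right) R = R \left(-5 + R\right)$)
$t{\left(h,I \right)} = 16 h + I h$
$t{\left(w{\left(-1,-4 \right)},11 \right)} - n{\left(-2 \right)} = \left(-27 + 9 \left(-4\right)\right) \left(16 + 11\right) - - 2 \left(-5 - 2\right) = \left(-27 - 36\right) 27 - \left(-2\right) \left(-7\right) = \left(-63\right) 27 - 14 = -1701 - 14 = -1715$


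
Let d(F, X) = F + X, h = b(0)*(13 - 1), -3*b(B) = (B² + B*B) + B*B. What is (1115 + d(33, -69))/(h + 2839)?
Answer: 1079/2839 ≈ 0.38006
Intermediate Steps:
b(B) = -B² (b(B) = -((B² + B*B) + B*B)/3 = -((B² + B²) + B²)/3 = -(2*B² + B²)/3 = -B²)
h = 0 (h = (-1*0²)*(13 - 1) = -1*0*12 = 0*12 = 0)
(1115 + d(33, -69))/(h + 2839) = (1115 + (33 - 69))/(0 + 2839) = (1115 - 36)/2839 = 1079*(1/2839) = 1079/2839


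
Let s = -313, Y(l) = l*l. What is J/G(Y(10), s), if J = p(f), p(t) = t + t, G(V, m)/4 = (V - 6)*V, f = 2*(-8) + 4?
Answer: -3/4700 ≈ -0.00063830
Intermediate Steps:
f = -12 (f = -16 + 4 = -12)
Y(l) = l²
G(V, m) = 4*V*(-6 + V) (G(V, m) = 4*((V - 6)*V) = 4*((-6 + V)*V) = 4*(V*(-6 + V)) = 4*V*(-6 + V))
p(t) = 2*t
J = -24 (J = 2*(-12) = -24)
J/G(Y(10), s) = -24*1/(400*(-6 + 10²)) = -24*1/(400*(-6 + 100)) = -24/(4*100*94) = -24/37600 = -24*1/37600 = -3/4700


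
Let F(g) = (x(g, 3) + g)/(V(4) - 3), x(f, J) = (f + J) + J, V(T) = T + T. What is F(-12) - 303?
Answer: -1533/5 ≈ -306.60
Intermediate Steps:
V(T) = 2*T
x(f, J) = f + 2*J (x(f, J) = (J + f) + J = f + 2*J)
F(g) = 6/5 + 2*g/5 (F(g) = ((g + 2*3) + g)/(2*4 - 3) = ((g + 6) + g)/(8 - 3) = ((6 + g) + g)/5 = (6 + 2*g)*(⅕) = 6/5 + 2*g/5)
F(-12) - 303 = (6/5 + (⅖)*(-12)) - 303 = (6/5 - 24/5) - 303 = -18/5 - 303 = -1533/5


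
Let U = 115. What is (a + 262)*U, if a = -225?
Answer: 4255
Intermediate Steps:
(a + 262)*U = (-225 + 262)*115 = 37*115 = 4255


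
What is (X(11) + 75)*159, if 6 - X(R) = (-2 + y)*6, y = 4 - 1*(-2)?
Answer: 9063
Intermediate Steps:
y = 6 (y = 4 + 2 = 6)
X(R) = -18 (X(R) = 6 - (-2 + 6)*6 = 6 - 4*6 = 6 - 1*24 = 6 - 24 = -18)
(X(11) + 75)*159 = (-18 + 75)*159 = 57*159 = 9063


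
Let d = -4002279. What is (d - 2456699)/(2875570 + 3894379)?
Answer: -6458978/6769949 ≈ -0.95407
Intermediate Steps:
(d - 2456699)/(2875570 + 3894379) = (-4002279 - 2456699)/(2875570 + 3894379) = -6458978/6769949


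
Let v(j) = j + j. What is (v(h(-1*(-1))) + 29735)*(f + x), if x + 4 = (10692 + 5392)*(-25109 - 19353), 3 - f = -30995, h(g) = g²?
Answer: -21264804220918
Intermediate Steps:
f = 30998 (f = 3 - 1*(-30995) = 3 + 30995 = 30998)
x = -715126812 (x = -4 + (10692 + 5392)*(-25109 - 19353) = -4 + 16084*(-44462) = -4 - 715126808 = -715126812)
v(j) = 2*j
(v(h(-1*(-1))) + 29735)*(f + x) = (2*(-1*(-1))² + 29735)*(30998 - 715126812) = (2*1² + 29735)*(-715095814) = (2*1 + 29735)*(-715095814) = (2 + 29735)*(-715095814) = 29737*(-715095814) = -21264804220918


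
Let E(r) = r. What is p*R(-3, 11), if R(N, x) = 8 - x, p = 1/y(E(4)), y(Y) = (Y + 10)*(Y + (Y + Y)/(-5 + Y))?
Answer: 3/56 ≈ 0.053571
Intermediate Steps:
y(Y) = (10 + Y)*(Y + 2*Y/(-5 + Y)) (y(Y) = (10 + Y)*(Y + (2*Y)/(-5 + Y)) = (10 + Y)*(Y + 2*Y/(-5 + Y)))
p = -1/56 (p = 1/(4*(-30 + 4² + 7*4)/(-5 + 4)) = 1/(4*(-30 + 16 + 28)/(-1)) = 1/(4*(-1)*14) = 1/(-56) = -1/56 ≈ -0.017857)
p*R(-3, 11) = -(8 - 1*11)/56 = -(8 - 11)/56 = -1/56*(-3) = 3/56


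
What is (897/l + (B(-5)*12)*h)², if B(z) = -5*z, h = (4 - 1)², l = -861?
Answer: 600006709201/82369 ≈ 7.2844e+6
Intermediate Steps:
h = 9 (h = 3² = 9)
(897/l + (B(-5)*12)*h)² = (897/(-861) + (-5*(-5)*12)*9)² = (897*(-1/861) + (25*12)*9)² = (-299/287 + 300*9)² = (-299/287 + 2700)² = (774601/287)² = 600006709201/82369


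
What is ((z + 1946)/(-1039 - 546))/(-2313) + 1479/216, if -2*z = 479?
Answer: 200834737/29328840 ≈ 6.8477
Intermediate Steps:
z = -479/2 (z = -½*479 = -479/2 ≈ -239.50)
((z + 1946)/(-1039 - 546))/(-2313) + 1479/216 = ((-479/2 + 1946)/(-1039 - 546))/(-2313) + 1479/216 = ((3413/2)/(-1585))*(-1/2313) + 1479*(1/216) = ((3413/2)*(-1/1585))*(-1/2313) + 493/72 = -3413/3170*(-1/2313) + 493/72 = 3413/7332210 + 493/72 = 200834737/29328840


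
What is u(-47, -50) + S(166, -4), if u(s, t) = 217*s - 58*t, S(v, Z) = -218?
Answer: -7517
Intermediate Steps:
u(s, t) = -58*t + 217*s
u(-47, -50) + S(166, -4) = (-58*(-50) + 217*(-47)) - 218 = (2900 - 10199) - 218 = -7299 - 218 = -7517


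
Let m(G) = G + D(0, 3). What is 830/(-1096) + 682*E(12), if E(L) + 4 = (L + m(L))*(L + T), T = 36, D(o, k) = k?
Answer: 482866497/548 ≈ 8.8114e+5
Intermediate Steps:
m(G) = 3 + G (m(G) = G + 3 = 3 + G)
E(L) = -4 + (3 + 2*L)*(36 + L) (E(L) = -4 + (L + (3 + L))*(L + 36) = -4 + (3 + 2*L)*(36 + L))
830/(-1096) + 682*E(12) = 830/(-1096) + 682*(104 + 2*12² + 75*12) = 830*(-1/1096) + 682*(104 + 2*144 + 900) = -415/548 + 682*(104 + 288 + 900) = -415/548 + 682*1292 = -415/548 + 881144 = 482866497/548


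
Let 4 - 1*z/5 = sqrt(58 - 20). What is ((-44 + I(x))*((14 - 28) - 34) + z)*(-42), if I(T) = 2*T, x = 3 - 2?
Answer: -85512 + 210*sqrt(38) ≈ -84218.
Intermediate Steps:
x = 1
z = 20 - 5*sqrt(38) (z = 20 - 5*sqrt(58 - 20) = 20 - 5*sqrt(38) ≈ -10.822)
((-44 + I(x))*((14 - 28) - 34) + z)*(-42) = ((-44 + 2*1)*((14 - 28) - 34) + (20 - 5*sqrt(38)))*(-42) = ((-44 + 2)*(-14 - 34) + (20 - 5*sqrt(38)))*(-42) = (-42*(-48) + (20 - 5*sqrt(38)))*(-42) = (2016 + (20 - 5*sqrt(38)))*(-42) = (2036 - 5*sqrt(38))*(-42) = -85512 + 210*sqrt(38)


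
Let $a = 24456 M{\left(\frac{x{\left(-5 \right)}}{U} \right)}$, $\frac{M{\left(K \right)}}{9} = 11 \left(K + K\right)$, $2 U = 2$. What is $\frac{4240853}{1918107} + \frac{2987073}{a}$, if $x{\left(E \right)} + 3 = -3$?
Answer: $\frac{1450408196533}{688001963616} \approx 2.1081$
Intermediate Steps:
$U = 1$ ($U = \frac{1}{2} \cdot 2 = 1$)
$x{\left(E \right)} = -6$ ($x{\left(E \right)} = -3 - 3 = -6$)
$M{\left(K \right)} = 198 K$ ($M{\left(K \right)} = 9 \cdot 11 \left(K + K\right) = 9 \cdot 11 \cdot 2 K = 9 \cdot 22 K = 198 K$)
$a = -29053728$ ($a = 24456 \cdot 198 \left(- \frac{6}{1}\right) = 24456 \cdot 198 \left(\left(-6\right) 1\right) = 24456 \cdot 198 \left(-6\right) = 24456 \left(-1188\right) = -29053728$)
$\frac{4240853}{1918107} + \frac{2987073}{a} = \frac{4240853}{1918107} + \frac{2987073}{-29053728} = 4240853 \cdot \frac{1}{1918107} + 2987073 \left(- \frac{1}{29053728}\right) = \frac{4240853}{1918107} - \frac{331897}{3228192} = \frac{1450408196533}{688001963616}$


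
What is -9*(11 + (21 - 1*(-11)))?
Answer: -387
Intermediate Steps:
-9*(11 + (21 - 1*(-11))) = -9*(11 + (21 + 11)) = -9*(11 + 32) = -9*43 = -387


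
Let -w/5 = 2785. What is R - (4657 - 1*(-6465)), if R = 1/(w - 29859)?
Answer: -486965649/43784 ≈ -11122.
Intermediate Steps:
w = -13925 (w = -5*2785 = -13925)
R = -1/43784 (R = 1/(-13925 - 29859) = 1/(-43784) = -1/43784 ≈ -2.2839e-5)
R - (4657 - 1*(-6465)) = -1/43784 - (4657 - 1*(-6465)) = -1/43784 - (4657 + 6465) = -1/43784 - 1*11122 = -1/43784 - 11122 = -486965649/43784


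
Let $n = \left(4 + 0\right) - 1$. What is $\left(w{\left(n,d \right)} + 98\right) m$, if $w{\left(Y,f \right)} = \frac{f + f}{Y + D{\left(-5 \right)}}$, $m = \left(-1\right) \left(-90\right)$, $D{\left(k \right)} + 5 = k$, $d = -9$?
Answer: $\frac{63360}{7} \approx 9051.4$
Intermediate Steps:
$D{\left(k \right)} = -5 + k$
$n = 3$ ($n = 4 - 1 = 3$)
$m = 90$
$w{\left(Y,f \right)} = \frac{2 f}{-10 + Y}$ ($w{\left(Y,f \right)} = \frac{f + f}{Y - 10} = \frac{2 f}{Y - 10} = \frac{2 f}{-10 + Y}$)
$\left(w{\left(n,d \right)} + 98\right) m = \left(2 \left(-9\right) \frac{1}{-10 + 3} + 98\right) 90 = \left(2 \left(-9\right) \frac{1}{-7} + 98\right) 90 = \left(2 \left(-9\right) \left(- \frac{1}{7}\right) + 98\right) 90 = \left(\frac{18}{7} + 98\right) 90 = \frac{704}{7} \cdot 90 = \frac{63360}{7}$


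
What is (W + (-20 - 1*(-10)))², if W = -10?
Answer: 400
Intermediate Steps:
(W + (-20 - 1*(-10)))² = (-10 + (-20 - 1*(-10)))² = (-10 + (-20 + 10))² = (-10 - 10)² = (-20)² = 400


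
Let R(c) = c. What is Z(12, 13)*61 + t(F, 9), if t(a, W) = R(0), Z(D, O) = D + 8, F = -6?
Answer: 1220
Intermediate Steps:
Z(D, O) = 8 + D
t(a, W) = 0
Z(12, 13)*61 + t(F, 9) = (8 + 12)*61 + 0 = 20*61 + 0 = 1220 + 0 = 1220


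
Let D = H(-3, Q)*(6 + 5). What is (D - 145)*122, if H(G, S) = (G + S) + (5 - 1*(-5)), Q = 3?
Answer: -4270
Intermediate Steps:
H(G, S) = 10 + G + S (H(G, S) = (G + S) + (5 + 5) = (G + S) + 10 = 10 + G + S)
D = 110 (D = (10 - 3 + 3)*(6 + 5) = 10*11 = 110)
(D - 145)*122 = (110 - 145)*122 = -35*122 = -4270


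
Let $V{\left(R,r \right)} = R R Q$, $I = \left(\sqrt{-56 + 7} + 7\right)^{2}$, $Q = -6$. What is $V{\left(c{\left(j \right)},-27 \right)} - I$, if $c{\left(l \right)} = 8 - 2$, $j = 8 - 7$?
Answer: $-216 - 98 i \approx -216.0 - 98.0 i$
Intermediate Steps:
$j = 1$ ($j = 8 - 7 = 1$)
$I = \left(7 + 7 i\right)^{2}$ ($I = \left(\sqrt{-49} + 7\right)^{2} = \left(7 i + 7\right)^{2} = \left(7 + 7 i\right)^{2} \approx 98.0 i$)
$c{\left(l \right)} = 6$ ($c{\left(l \right)} = 8 - 2 = 6$)
$V{\left(R,r \right)} = - 6 R^{2}$ ($V{\left(R,r \right)} = R R \left(-6\right) = R^{2} \left(-6\right) = - 6 R^{2}$)
$V{\left(c{\left(j \right)},-27 \right)} - I = - 6 \cdot 6^{2} - 98 i = \left(-6\right) 36 - 98 i = -216 - 98 i$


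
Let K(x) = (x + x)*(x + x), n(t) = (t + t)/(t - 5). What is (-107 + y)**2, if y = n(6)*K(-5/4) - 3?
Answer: 1225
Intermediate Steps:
n(t) = 2*t/(-5 + t) (n(t) = (2*t)/(-5 + t) = 2*t/(-5 + t))
K(x) = 4*x**2 (K(x) = (2*x)*(2*x) = 4*x**2)
y = 72 (y = (2*6/(-5 + 6))*(4*(-5/4)**2) - 3 = (2*6/1)*(4*(-5*1/4)**2) - 3 = (2*6*1)*(4*(-5/4)**2) - 3 = 12*(4*(25/16)) - 3 = 12*(25/4) - 3 = 75 - 3 = 72)
(-107 + y)**2 = (-107 + 72)**2 = (-35)**2 = 1225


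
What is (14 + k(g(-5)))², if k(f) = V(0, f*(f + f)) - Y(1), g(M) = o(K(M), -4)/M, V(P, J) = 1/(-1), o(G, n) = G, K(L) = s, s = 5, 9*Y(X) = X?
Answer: 13456/81 ≈ 166.12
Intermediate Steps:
Y(X) = X/9
K(L) = 5
V(P, J) = -1
g(M) = 5/M
k(f) = -10/9 (k(f) = -1 - 1/9 = -1 - 1*⅑ = -1 - ⅑ = -10/9)
(14 + k(g(-5)))² = (14 - 10/9)² = (116/9)² = 13456/81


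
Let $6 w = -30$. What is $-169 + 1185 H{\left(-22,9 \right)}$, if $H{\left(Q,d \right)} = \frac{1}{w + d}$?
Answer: $\frac{509}{4} \approx 127.25$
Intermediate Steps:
$w = -5$ ($w = \frac{1}{6} \left(-30\right) = -5$)
$H{\left(Q,d \right)} = \frac{1}{-5 + d}$
$-169 + 1185 H{\left(-22,9 \right)} = -169 + \frac{1185}{-5 + 9} = -169 + \frac{1185}{4} = \frac{509}{4}$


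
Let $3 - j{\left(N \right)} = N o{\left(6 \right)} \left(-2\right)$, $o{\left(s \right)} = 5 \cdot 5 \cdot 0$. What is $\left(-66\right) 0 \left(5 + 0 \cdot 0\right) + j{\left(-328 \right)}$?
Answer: $3$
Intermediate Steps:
$o{\left(s \right)} = 0$ ($o{\left(s \right)} = 25 \cdot 0 = 0$)
$j{\left(N \right)} = 3$ ($j{\left(N \right)} = 3 - N 0 \left(-2\right) = 3 - 0 \left(-2\right) = 3 - 0 = 3 + 0 = 3$)
$\left(-66\right) 0 \left(5 + 0 \cdot 0\right) + j{\left(-328 \right)} = \left(-66\right) 0 \left(5 + 0 \cdot 0\right) + 3 = 0 \left(5 + 0\right) + 3 = 0 \cdot 5 + 3 = 0 + 3 = 3$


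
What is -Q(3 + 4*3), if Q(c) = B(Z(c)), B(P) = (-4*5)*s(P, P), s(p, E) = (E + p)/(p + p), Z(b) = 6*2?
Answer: 20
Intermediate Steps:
Z(b) = 12
s(p, E) = (E + p)/(2*p) (s(p, E) = (E + p)/((2*p)) = (E + p)*(1/(2*p)) = (E + p)/(2*p))
B(P) = -20 (B(P) = (-4*5)*((P + P)/(2*P)) = -10*2*P/P = -20*1 = -20)
Q(c) = -20
-Q(3 + 4*3) = -1*(-20) = 20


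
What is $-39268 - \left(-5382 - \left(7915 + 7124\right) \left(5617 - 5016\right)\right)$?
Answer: $9004553$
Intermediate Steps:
$-39268 - \left(-5382 - \left(7915 + 7124\right) \left(5617 - 5016\right)\right) = -39268 + \left(\left(-1080 + 15039 \cdot 601\right) + 6462\right) = -39268 + \left(\left(-1080 + 9038439\right) + 6462\right) = -39268 + \left(9037359 + 6462\right) = -39268 + 9043821 = 9004553$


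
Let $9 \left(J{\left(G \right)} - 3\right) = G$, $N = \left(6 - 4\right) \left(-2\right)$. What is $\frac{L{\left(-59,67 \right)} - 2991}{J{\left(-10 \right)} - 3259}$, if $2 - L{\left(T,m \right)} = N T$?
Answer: $\frac{29025}{29314} \approx 0.99014$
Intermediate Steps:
$N = -4$ ($N = 2 \left(-2\right) = -4$)
$J{\left(G \right)} = 3 + \frac{G}{9}$
$L{\left(T,m \right)} = 2 + 4 T$ ($L{\left(T,m \right)} = 2 - - 4 T = 2 + 4 T$)
$\frac{L{\left(-59,67 \right)} - 2991}{J{\left(-10 \right)} - 3259} = \frac{\left(2 + 4 \left(-59\right)\right) - 2991}{\left(3 + \frac{1}{9} \left(-10\right)\right) - 3259} = \frac{\left(2 - 236\right) - 2991}{\left(3 - \frac{10}{9}\right) - 3259} = \frac{-234 - 2991}{\frac{17}{9} - 3259} = - \frac{3225}{- \frac{29314}{9}} = \left(-3225\right) \left(- \frac{9}{29314}\right) = \frac{29025}{29314}$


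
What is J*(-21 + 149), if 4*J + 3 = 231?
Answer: 7296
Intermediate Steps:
J = 57 (J = -¾ + (¼)*231 = -¾ + 231/4 = 57)
J*(-21 + 149) = 57*(-21 + 149) = 57*128 = 7296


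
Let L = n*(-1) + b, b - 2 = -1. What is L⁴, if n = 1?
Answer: 0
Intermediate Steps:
b = 1 (b = 2 - 1 = 1)
L = 0 (L = 1*(-1) + 1 = -1 + 1 = 0)
L⁴ = 0⁴ = 0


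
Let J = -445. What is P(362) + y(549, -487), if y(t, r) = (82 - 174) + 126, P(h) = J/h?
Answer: 11863/362 ≈ 32.771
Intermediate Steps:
P(h) = -445/h
y(t, r) = 34 (y(t, r) = -92 + 126 = 34)
P(362) + y(549, -487) = -445/362 + 34 = 11863/362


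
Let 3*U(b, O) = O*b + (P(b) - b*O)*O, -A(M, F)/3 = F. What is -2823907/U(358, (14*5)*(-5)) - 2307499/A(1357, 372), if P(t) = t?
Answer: 25445770583759/12305462400 ≈ 2067.8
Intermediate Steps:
A(M, F) = -3*F
U(b, O) = O*b/3 + O*(b - O*b)/3 (U(b, O) = (O*b + (b - b*O)*O)/3 = (O*b + (b - O*b)*O)/3 = (O*b + O*(b - O*b))/3 = O*b/3 + O*(b - O*b)/3)
-2823907/U(358, (14*5)*(-5)) - 2307499/A(1357, 372) = -2823907*(-3/(125300*(2 - 14*5*(-5)))) - 2307499/((-3*372)) = -2823907*(-3/(125300*(2 - 70*(-5)))) - 2307499/(-1116) = -2823907*(-3/(125300*(2 - 1*(-350)))) - 2307499*(-1/1116) = -2823907*(-3/(125300*(2 + 350))) + 2307499/1116 = -2823907/((⅓)*(-350)*358*352) + 2307499/1116 = -2823907/(-44105600/3) + 2307499/1116 = -2823907*(-3/44105600) + 2307499/1116 = 8471721/44105600 + 2307499/1116 = 25445770583759/12305462400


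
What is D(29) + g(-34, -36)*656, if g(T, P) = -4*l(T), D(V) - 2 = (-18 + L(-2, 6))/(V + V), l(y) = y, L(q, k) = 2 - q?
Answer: 2587315/29 ≈ 89218.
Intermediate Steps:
D(V) = 2 - 7/V (D(V) = 2 + (-18 + (2 - 1*(-2)))/(V + V) = 2 + (-18 + (2 + 2))/((2*V)) = 2 + (-18 + 4)*(1/(2*V)) = 2 - 7/V)
g(T, P) = -4*T
D(29) + g(-34, -36)*656 = (2 - 7/29) - 4*(-34)*656 = (2 - 7*1/29) + 136*656 = (2 - 7/29) + 89216 = 51/29 + 89216 = 2587315/29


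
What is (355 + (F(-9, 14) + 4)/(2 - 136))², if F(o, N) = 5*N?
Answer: 563967504/4489 ≈ 1.2563e+5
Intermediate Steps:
(355 + (F(-9, 14) + 4)/(2 - 136))² = (355 + (5*14 + 4)/(2 - 136))² = (355 + (70 + 4)/(-134))² = (355 + 74*(-1/134))² = (355 - 37/67)² = (23748/67)² = 563967504/4489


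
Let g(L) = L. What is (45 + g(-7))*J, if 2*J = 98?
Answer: 1862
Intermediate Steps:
J = 49 (J = (½)*98 = 49)
(45 + g(-7))*J = (45 - 7)*49 = 38*49 = 1862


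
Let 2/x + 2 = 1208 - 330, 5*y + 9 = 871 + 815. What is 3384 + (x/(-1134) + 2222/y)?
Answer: 941409817433/277650828 ≈ 3390.6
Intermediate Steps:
y = 1677/5 (y = -9/5 + (871 + 815)/5 = -9/5 + (⅕)*1686 = -9/5 + 1686/5 = 1677/5 ≈ 335.40)
x = 1/438 (x = 2/(-2 + (1208 - 330)) = 2/(-2 + 878) = 2/876 = 2*(1/876) = 1/438 ≈ 0.0022831)
3384 + (x/(-1134) + 2222/y) = 3384 + ((1/438)/(-1134) + 2222/(1677/5)) = 3384 + ((1/438)*(-1/1134) + 2222*(5/1677)) = 3384 + (-1/496692 + 11110/1677) = 3384 + 1839415481/277650828 = 941409817433/277650828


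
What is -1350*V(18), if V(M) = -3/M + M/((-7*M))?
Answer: 2925/7 ≈ 417.86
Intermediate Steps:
V(M) = -1/7 - 3/M (V(M) = -3/M + M*(-1/(7*M)) = -3/M - 1/7 = -1/7 - 3/M)
-1350*V(18) = -1350*(-21 - 1*18)/(7*18) = -1350*(-21 - 18)/(7*18) = -1350*(-39)/(7*18) = -1350*(-13/42) = 2925/7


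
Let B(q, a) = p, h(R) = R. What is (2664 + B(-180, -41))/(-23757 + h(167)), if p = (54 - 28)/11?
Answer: -419/3707 ≈ -0.11303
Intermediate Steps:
p = 26/11 (p = 26*(1/11) = 26/11 ≈ 2.3636)
B(q, a) = 26/11
(2664 + B(-180, -41))/(-23757 + h(167)) = (2664 + 26/11)/(-23757 + 167) = (29330/11)/(-23590) = (29330/11)*(-1/23590) = -419/3707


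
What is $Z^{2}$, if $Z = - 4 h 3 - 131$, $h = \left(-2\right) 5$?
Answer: $121$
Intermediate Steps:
$h = -10$
$Z = -11$ ($Z = \left(-4\right) \left(-10\right) 3 - 131 = 40 \cdot 3 - 131 = 120 - 131 = -11$)
$Z^{2} = \left(-11\right)^{2} = 121$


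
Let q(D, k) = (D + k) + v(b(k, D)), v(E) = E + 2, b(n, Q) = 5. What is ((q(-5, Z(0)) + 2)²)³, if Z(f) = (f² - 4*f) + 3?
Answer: 117649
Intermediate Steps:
Z(f) = 3 + f² - 4*f
v(E) = 2 + E
q(D, k) = 7 + D + k (q(D, k) = (D + k) + (2 + 5) = (D + k) + 7 = 7 + D + k)
((q(-5, Z(0)) + 2)²)³ = (((7 - 5 + (3 + 0² - 4*0)) + 2)²)³ = (((7 - 5 + (3 + 0 + 0)) + 2)²)³ = (((7 - 5 + 3) + 2)²)³ = ((5 + 2)²)³ = (7²)³ = 49³ = 117649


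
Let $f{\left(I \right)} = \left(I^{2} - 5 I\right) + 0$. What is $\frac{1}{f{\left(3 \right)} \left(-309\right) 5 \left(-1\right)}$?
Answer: $- \frac{1}{9270} \approx -0.00010787$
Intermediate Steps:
$f{\left(I \right)} = I^{2} - 5 I$
$\frac{1}{f{\left(3 \right)} \left(-309\right) 5 \left(-1\right)} = \frac{1}{3 \left(-5 + 3\right) \left(-309\right) 5 \left(-1\right)} = \frac{1}{3 \left(-2\right) \left(-309\right) \left(-5\right)} = \frac{1}{\left(-6\right) \left(-309\right) \left(-5\right)} = \frac{1}{1854 \left(-5\right)} = \frac{1}{-9270} = - \frac{1}{9270}$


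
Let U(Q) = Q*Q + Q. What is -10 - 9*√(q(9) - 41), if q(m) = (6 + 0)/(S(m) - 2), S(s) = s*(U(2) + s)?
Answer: -10 - 9*I*√724451/133 ≈ -10.0 - 57.596*I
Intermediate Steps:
U(Q) = Q + Q² (U(Q) = Q² + Q = Q + Q²)
S(s) = s*(6 + s) (S(s) = s*(2*(1 + 2) + s) = s*(2*3 + s) = s*(6 + s))
q(m) = 6/(-2 + m*(6 + m)) (q(m) = (6 + 0)/(m*(6 + m) - 2) = 6/(-2 + m*(6 + m)))
-10 - 9*√(q(9) - 41) = -10 - 9*√(6/(-2 + 9*(6 + 9)) - 41) = -10 - 9*√(6/(-2 + 9*15) - 41) = -10 - 9*√(6/(-2 + 135) - 41) = -10 - 9*√(6/133 - 41) = -10 - 9*I*√724451/133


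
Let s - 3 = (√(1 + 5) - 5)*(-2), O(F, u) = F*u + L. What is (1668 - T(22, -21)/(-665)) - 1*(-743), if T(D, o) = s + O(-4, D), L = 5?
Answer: 45807/19 - 2*√6/665 ≈ 2410.9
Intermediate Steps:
O(F, u) = 5 + F*u (O(F, u) = F*u + 5 = 5 + F*u)
s = 13 - 2*√6 (s = 3 + (√(1 + 5) - 5)*(-2) = 3 + (√6 - 5)*(-2) = 3 + (-5 + √6)*(-2) = 3 + (10 - 2*√6) = 13 - 2*√6 ≈ 8.1010)
T(D, o) = 18 - 4*D - 2*√6 (T(D, o) = (13 - 2*√6) + (5 - 4*D) = 18 - 4*D - 2*√6)
(1668 - T(22, -21)/(-665)) - 1*(-743) = (1668 - (18 - 4*22 - 2*√6)/(-665)) - 1*(-743) = (1668 - (18 - 88 - 2*√6)*(-1)/665) + 743 = (1668 - (-70 - 2*√6)*(-1)/665) + 743 = (1668 - (2/19 + 2*√6/665)) + 743 = (1668 + (-2/19 - 2*√6/665)) + 743 = (31690/19 - 2*√6/665) + 743 = 45807/19 - 2*√6/665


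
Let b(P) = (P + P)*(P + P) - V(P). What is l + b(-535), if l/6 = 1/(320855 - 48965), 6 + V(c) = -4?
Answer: 51881596651/45315 ≈ 1.1449e+6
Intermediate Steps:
V(c) = -10 (V(c) = -6 - 4 = -10)
l = 1/45315 (l = 6/(320855 - 48965) = 6/271890 = 6*(1/271890) = 1/45315 ≈ 2.2068e-5)
b(P) = 10 + 4*P² (b(P) = (P + P)*(P + P) - 1*(-10) = (2*P)*(2*P) + 10 = 4*P² + 10 = 10 + 4*P²)
l + b(-535) = 1/45315 + (10 + 4*(-535)²) = 1/45315 + (10 + 4*286225) = 1/45315 + (10 + 1144900) = 1/45315 + 1144910 = 51881596651/45315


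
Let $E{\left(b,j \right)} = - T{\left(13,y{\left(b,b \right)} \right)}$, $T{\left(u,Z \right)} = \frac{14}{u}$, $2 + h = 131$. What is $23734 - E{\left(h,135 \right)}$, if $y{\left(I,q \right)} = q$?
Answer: $\frac{308556}{13} \approx 23735.0$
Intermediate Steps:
$h = 129$ ($h = -2 + 131 = 129$)
$E{\left(b,j \right)} = - \frac{14}{13}$
$23734 - E{\left(h,135 \right)} = 23734 - - \frac{14}{13} = 23734 + \frac{14}{13} = \frac{308556}{13}$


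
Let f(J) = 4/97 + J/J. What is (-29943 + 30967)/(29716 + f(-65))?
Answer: 99328/2882553 ≈ 0.034458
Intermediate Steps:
f(J) = 101/97 (f(J) = 4*(1/97) + 1 = 4/97 + 1 = 101/97)
(-29943 + 30967)/(29716 + f(-65)) = (-29943 + 30967)/(29716 + 101/97) = 1024/(2882553/97) = 1024*(97/2882553) = 99328/2882553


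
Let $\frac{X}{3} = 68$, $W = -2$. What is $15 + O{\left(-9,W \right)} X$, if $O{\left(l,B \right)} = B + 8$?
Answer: $1239$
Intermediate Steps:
$X = 204$ ($X = 3 \cdot 68 = 204$)
$O{\left(l,B \right)} = 8 + B$
$15 + O{\left(-9,W \right)} X = 15 + \left(8 - 2\right) 204 = 15 + 6 \cdot 204 = 15 + 1224 = 1239$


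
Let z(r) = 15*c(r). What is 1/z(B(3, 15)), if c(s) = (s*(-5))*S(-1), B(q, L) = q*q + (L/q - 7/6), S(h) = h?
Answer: 2/1925 ≈ 0.0010390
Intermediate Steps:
B(q, L) = -7/6 + q**2 + L/q (B(q, L) = q**2 + (L/q - 7*1/6) = q**2 + (L/q - 7/6) = q**2 + (-7/6 + L/q) = -7/6 + q**2 + L/q)
c(s) = 5*s (c(s) = (s*(-5))*(-1) = -5*s*(-1) = 5*s)
z(r) = 75*r (z(r) = 15*(5*r) = 75*r)
1/z(B(3, 15)) = 1/(75*(-7/6 + 3**2 + 15/3)) = 1/(75*(-7/6 + 9 + 15*(1/3))) = 1/(75*(-7/6 + 9 + 5)) = 1/(75*(77/6)) = 1/(1925/2) = 2/1925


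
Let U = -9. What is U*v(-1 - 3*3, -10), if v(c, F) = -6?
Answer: 54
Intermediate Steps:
U*v(-1 - 3*3, -10) = -9*(-6) = 54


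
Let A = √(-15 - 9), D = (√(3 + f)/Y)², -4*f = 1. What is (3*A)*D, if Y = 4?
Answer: 33*I*√6/32 ≈ 2.526*I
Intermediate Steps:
f = -¼ (f = -¼*1 = -¼ ≈ -0.25000)
D = 11/64 (D = (√(3 - ¼)/4)² = (√(11/4)*(¼))² = ((√11/2)*(¼))² = (√11/8)² = 11/64 ≈ 0.17188)
A = 2*I*√6 (A = √(-24) = 2*I*√6 ≈ 4.899*I)
(3*A)*D = (3*(2*I*√6))*(11/64) = (6*I*√6)*(11/64) = 33*I*√6/32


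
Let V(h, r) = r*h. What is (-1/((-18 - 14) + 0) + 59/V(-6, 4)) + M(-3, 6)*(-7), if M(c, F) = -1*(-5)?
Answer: -3593/96 ≈ -37.427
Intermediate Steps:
V(h, r) = h*r
M(c, F) = 5
(-1/((-18 - 14) + 0) + 59/V(-6, 4)) + M(-3, 6)*(-7) = (-1/((-18 - 14) + 0) + 59/((-6*4))) + 5*(-7) = (-1/(-32 + 0) + 59/(-24)) - 35 = (-1/(-32) + 59*(-1/24)) - 35 = (-1*(-1/32) - 59/24) - 35 = (1/32 - 59/24) - 35 = -233/96 - 35 = -3593/96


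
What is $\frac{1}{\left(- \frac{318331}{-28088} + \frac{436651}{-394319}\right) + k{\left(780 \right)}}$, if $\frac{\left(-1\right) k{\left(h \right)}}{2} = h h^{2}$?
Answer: $- \frac{11075632072}{10511926588804179699} \approx -1.0536 \cdot 10^{-9}$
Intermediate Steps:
$k{\left(h \right)} = - 2 h^{3}$ ($k{\left(h \right)} = - 2 h h^{2} = - 2 h^{3}$)
$\frac{1}{\left(- \frac{318331}{-28088} + \frac{436651}{-394319}\right) + k{\left(780 \right)}} = \frac{1}{\left(- \frac{318331}{-28088} + \frac{436651}{-394319}\right) - 2 \cdot 780^{3}} = \frac{1}{\left(\left(-318331\right) \left(- \frac{1}{28088}\right) + 436651 \left(- \frac{1}{394319}\right)\right) - 949104000} = \frac{1}{\left(\frac{318331}{28088} - \frac{436651}{394319}\right) - 949104000} = \frac{1}{\frac{113259308301}{11075632072} - 949104000} = \frac{1}{- \frac{10511926588804179699}{11075632072}} = - \frac{11075632072}{10511926588804179699}$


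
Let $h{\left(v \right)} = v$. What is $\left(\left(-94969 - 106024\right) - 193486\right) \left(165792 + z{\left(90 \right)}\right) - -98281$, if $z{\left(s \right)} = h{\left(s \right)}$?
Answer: $-65436867197$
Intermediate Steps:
$z{\left(s \right)} = s$
$\left(\left(-94969 - 106024\right) - 193486\right) \left(165792 + z{\left(90 \right)}\right) - -98281 = \left(\left(-94969 - 106024\right) - 193486\right) \left(165792 + 90\right) - -98281 = \left(\left(-94969 - 106024\right) - 193486\right) 165882 + 98281 = \left(-200993 - 193486\right) 165882 + 98281 = \left(-394479\right) 165882 + 98281 = -65436965478 + 98281 = -65436867197$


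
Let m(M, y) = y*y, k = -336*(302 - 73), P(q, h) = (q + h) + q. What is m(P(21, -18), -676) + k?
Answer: 380032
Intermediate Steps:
P(q, h) = h + 2*q (P(q, h) = (h + q) + q = h + 2*q)
k = -76944 (k = -336*229 = -76944)
m(M, y) = y²
m(P(21, -18), -676) + k = (-676)² - 76944 = 456976 - 76944 = 380032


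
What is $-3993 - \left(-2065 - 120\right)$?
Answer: $-1808$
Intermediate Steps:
$-3993 - \left(-2065 - 120\right) = -3993 - -2185 = -3993 + 2185 = -1808$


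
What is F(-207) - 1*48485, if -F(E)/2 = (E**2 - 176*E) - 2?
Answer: -207043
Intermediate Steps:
F(E) = 4 - 2*E**2 + 352*E (F(E) = -2*((E**2 - 176*E) - 2) = -2*(-2 + E**2 - 176*E) = 4 - 2*E**2 + 352*E)
F(-207) - 1*48485 = (4 - 2*(-207)**2 + 352*(-207)) - 1*48485 = (4 - 2*42849 - 72864) - 48485 = (4 - 85698 - 72864) - 48485 = -158558 - 48485 = -207043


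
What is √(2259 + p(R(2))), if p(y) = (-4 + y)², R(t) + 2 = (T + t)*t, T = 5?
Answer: √2323 ≈ 48.198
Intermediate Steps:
R(t) = -2 + t*(5 + t) (R(t) = -2 + (5 + t)*t = -2 + t*(5 + t))
√(2259 + p(R(2))) = √(2259 + (-4 + (-2 + 2² + 5*2))²) = √(2259 + (-4 + (-2 + 4 + 10))²) = √(2259 + (-4 + 12)²) = √(2259 + 8²) = √(2259 + 64) = √2323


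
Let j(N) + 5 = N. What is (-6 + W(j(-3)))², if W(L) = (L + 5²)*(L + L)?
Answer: 77284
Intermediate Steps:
j(N) = -5 + N
W(L) = 2*L*(25 + L) (W(L) = (L + 25)*(2*L) = (25 + L)*(2*L) = 2*L*(25 + L))
(-6 + W(j(-3)))² = (-6 + 2*(-5 - 3)*(25 + (-5 - 3)))² = (-6 + 2*(-8)*(25 - 8))² = (-6 + 2*(-8)*17)² = (-6 - 272)² = (-278)² = 77284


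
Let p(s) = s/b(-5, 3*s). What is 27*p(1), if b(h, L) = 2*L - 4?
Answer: 27/2 ≈ 13.500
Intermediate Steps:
b(h, L) = -4 + 2*L
p(s) = s/(-4 + 6*s) (p(s) = s/(-4 + 2*(3*s)) = s/(-4 + 6*s))
27*p(1) = 27*((½)*1/(-2 + 3*1)) = 27*((½)*1/(-2 + 3)) = 27*((½)*1/1) = 27*((½)*1*1) = 27*(½) = 27/2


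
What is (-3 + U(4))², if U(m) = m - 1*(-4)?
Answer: 25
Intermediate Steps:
U(m) = 4 + m (U(m) = m + 4 = 4 + m)
(-3 + U(4))² = (-3 + (4 + 4))² = (-3 + 8)² = 5² = 25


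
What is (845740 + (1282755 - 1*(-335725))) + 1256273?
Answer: 3720493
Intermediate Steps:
(845740 + (1282755 - 1*(-335725))) + 1256273 = (845740 + (1282755 + 335725)) + 1256273 = (845740 + 1618480) + 1256273 = 2464220 + 1256273 = 3720493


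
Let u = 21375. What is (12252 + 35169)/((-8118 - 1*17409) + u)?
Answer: -15807/1384 ≈ -11.421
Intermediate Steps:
(12252 + 35169)/((-8118 - 1*17409) + u) = (12252 + 35169)/((-8118 - 1*17409) + 21375) = 47421/((-8118 - 17409) + 21375) = 47421/(-25527 + 21375) = 47421/(-4152) = 47421*(-1/4152) = -15807/1384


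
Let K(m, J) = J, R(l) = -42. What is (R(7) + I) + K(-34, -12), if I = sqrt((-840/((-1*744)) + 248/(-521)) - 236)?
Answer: -54 + I*sqrt(61391388439)/16151 ≈ -54.0 + 15.341*I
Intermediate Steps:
I = I*sqrt(61391388439)/16151 (I = sqrt((-840/(-744) + 248*(-1/521)) - 236) = sqrt((-840*(-1/744) - 248/521) - 236) = sqrt((35/31 - 248/521) - 236) = sqrt(10547/16151 - 236) = sqrt(-3801089/16151) = I*sqrt(61391388439)/16151 ≈ 15.341*I)
(R(7) + I) + K(-34, -12) = (-42 + I*sqrt(61391388439)/16151) - 12 = -54 + I*sqrt(61391388439)/16151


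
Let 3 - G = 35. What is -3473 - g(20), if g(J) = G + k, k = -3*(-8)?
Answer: -3465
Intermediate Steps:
G = -32 (G = 3 - 1*35 = 3 - 35 = -32)
k = 24
g(J) = -8 (g(J) = -32 + 24 = -8)
-3473 - g(20) = -3473 - 1*(-8) = -3473 + 8 = -3465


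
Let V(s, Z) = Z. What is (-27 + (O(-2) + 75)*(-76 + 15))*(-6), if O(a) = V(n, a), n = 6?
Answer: 26880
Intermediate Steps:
O(a) = a
(-27 + (O(-2) + 75)*(-76 + 15))*(-6) = (-27 + (-2 + 75)*(-76 + 15))*(-6) = (-27 + 73*(-61))*(-6) = (-27 - 4453)*(-6) = -4480*(-6) = 26880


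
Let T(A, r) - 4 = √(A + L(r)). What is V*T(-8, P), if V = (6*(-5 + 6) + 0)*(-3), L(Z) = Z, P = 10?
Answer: -72 - 18*√2 ≈ -97.456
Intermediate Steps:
T(A, r) = 4 + √(A + r)
V = -18 (V = (6*1 + 0)*(-3) = (6 + 0)*(-3) = 6*(-3) = -18)
V*T(-8, P) = -18*(4 + √(-8 + 10)) = -18*(4 + √2) = -72 - 18*√2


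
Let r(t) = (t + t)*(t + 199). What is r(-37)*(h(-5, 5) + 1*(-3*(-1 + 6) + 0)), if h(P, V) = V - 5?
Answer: 179820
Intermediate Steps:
h(P, V) = -5 + V
r(t) = 2*t*(199 + t) (r(t) = (2*t)*(199 + t) = 2*t*(199 + t))
r(-37)*(h(-5, 5) + 1*(-3*(-1 + 6) + 0)) = (2*(-37)*(199 - 37))*((-5 + 5) + 1*(-3*(-1 + 6) + 0)) = (2*(-37)*162)*(0 + 1*(-3*5 + 0)) = -11988*(0 + 1*(-15 + 0)) = -11988*(0 + 1*(-15)) = -11988*(0 - 15) = -11988*(-15) = 179820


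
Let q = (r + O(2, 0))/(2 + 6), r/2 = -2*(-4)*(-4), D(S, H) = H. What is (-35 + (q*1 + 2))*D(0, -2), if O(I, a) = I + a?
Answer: 163/2 ≈ 81.500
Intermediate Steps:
r = -64 (r = 2*(-2*(-4)*(-4)) = 2*(8*(-4)) = 2*(-32) = -64)
q = -31/4 (q = (-64 + (2 + 0))/(2 + 6) = (-64 + 2)/8 = -62*⅛ = -31/4 ≈ -7.7500)
(-35 + (q*1 + 2))*D(0, -2) = (-35 + (-31/4*1 + 2))*(-2) = (-35 + (-31/4 + 2))*(-2) = (-35 - 23/4)*(-2) = -163/4*(-2) = 163/2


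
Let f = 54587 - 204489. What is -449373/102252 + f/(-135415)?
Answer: -15174688497/4615484860 ≈ -3.2878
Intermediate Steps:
f = -149902
-449373/102252 + f/(-135415) = -449373/102252 - 149902/(-135415) = -449373*1/102252 - 149902*(-1/135415) = -149791/34084 + 149902/135415 = -15174688497/4615484860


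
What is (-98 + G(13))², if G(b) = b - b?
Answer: 9604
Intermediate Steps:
G(b) = 0
(-98 + G(13))² = (-98 + 0)² = (-98)² = 9604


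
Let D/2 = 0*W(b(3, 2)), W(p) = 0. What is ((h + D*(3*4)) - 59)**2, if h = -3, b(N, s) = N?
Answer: 3844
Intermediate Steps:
D = 0 (D = 2*(0*0) = 2*0 = 0)
((h + D*(3*4)) - 59)**2 = ((-3 + 0*(3*4)) - 59)**2 = ((-3 + 0*12) - 59)**2 = ((-3 + 0) - 59)**2 = (-3 - 59)**2 = (-62)**2 = 3844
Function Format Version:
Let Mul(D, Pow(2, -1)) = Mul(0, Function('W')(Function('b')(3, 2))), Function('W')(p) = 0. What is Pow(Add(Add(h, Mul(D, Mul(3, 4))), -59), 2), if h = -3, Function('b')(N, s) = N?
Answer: 3844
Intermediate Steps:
D = 0 (D = Mul(2, Mul(0, 0)) = Mul(2, 0) = 0)
Pow(Add(Add(h, Mul(D, Mul(3, 4))), -59), 2) = Pow(Add(Add(-3, Mul(0, Mul(3, 4))), -59), 2) = Pow(Add(Add(-3, Mul(0, 12)), -59), 2) = Pow(Add(Add(-3, 0), -59), 2) = Pow(Add(-3, -59), 2) = Pow(-62, 2) = 3844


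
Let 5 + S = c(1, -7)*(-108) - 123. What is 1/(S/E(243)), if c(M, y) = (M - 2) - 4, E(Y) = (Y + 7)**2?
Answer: 15625/103 ≈ 151.70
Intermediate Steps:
E(Y) = (7 + Y)**2
c(M, y) = -6 + M (c(M, y) = (-2 + M) - 4 = -6 + M)
S = 412 (S = -5 + ((-6 + 1)*(-108) - 123) = -5 + (-5*(-108) - 123) = -5 + (540 - 123) = -5 + 417 = 412)
1/(S/E(243)) = 1/(412/((7 + 243)**2)) = 1/(412/(250**2)) = 1/(412/62500) = 1/(412*(1/62500)) = 1/(103/15625) = 15625/103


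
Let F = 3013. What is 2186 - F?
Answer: -827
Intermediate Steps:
2186 - F = 2186 - 1*3013 = 2186 - 3013 = -827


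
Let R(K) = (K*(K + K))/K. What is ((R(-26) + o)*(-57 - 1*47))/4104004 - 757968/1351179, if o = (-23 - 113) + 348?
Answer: -261098943536/462103668393 ≈ -0.56502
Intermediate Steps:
R(K) = 2*K (R(K) = (K*(2*K))/K = (2*K²)/K = 2*K)
o = 212 (o = -136 + 348 = 212)
((R(-26) + o)*(-57 - 1*47))/4104004 - 757968/1351179 = ((2*(-26) + 212)*(-57 - 1*47))/4104004 - 757968/1351179 = ((-52 + 212)*(-57 - 47))*(1/4104004) - 757968*1/1351179 = (160*(-104))*(1/4104004) - 252656/450393 = -16640*1/4104004 - 252656/450393 = -4160/1026001 - 252656/450393 = -261098943536/462103668393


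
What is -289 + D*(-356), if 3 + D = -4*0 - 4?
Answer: 2203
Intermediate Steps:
D = -7 (D = -3 + (-4*0 - 4) = -3 + (0 - 4) = -3 - 4 = -7)
-289 + D*(-356) = -289 - 7*(-356) = -289 + 2492 = 2203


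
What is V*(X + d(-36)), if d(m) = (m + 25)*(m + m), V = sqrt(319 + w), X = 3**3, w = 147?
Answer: 819*sqrt(466) ≈ 17680.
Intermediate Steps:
X = 27
V = sqrt(466) (V = sqrt(319 + 147) = sqrt(466) ≈ 21.587)
d(m) = 2*m*(25 + m) (d(m) = (25 + m)*(2*m) = 2*m*(25 + m))
V*(X + d(-36)) = sqrt(466)*(27 + 2*(-36)*(25 - 36)) = sqrt(466)*(27 + 2*(-36)*(-11)) = sqrt(466)*(27 + 792) = sqrt(466)*819 = 819*sqrt(466)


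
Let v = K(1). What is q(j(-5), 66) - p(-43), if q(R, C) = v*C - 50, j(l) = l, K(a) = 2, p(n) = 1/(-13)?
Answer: 1067/13 ≈ 82.077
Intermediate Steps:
p(n) = -1/13
v = 2
q(R, C) = -50 + 2*C (q(R, C) = 2*C - 50 = -50 + 2*C)
q(j(-5), 66) - p(-43) = (-50 + 2*66) - 1*(-1/13) = (-50 + 132) + 1/13 = 82 + 1/13 = 1067/13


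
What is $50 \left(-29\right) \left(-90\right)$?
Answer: $130500$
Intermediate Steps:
$50 \left(-29\right) \left(-90\right) = \left(-1450\right) \left(-90\right) = 130500$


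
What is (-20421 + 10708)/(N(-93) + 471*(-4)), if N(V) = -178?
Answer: 9713/2062 ≈ 4.7105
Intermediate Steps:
(-20421 + 10708)/(N(-93) + 471*(-4)) = (-20421 + 10708)/(-178 + 471*(-4)) = -9713/(-178 - 1884) = -9713/(-2062) = -9713*(-1/2062) = 9713/2062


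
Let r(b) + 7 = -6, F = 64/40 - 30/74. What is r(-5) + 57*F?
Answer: 10192/185 ≈ 55.092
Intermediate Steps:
F = 221/185 (F = 64*(1/40) - 30*1/74 = 8/5 - 15/37 = 221/185 ≈ 1.1946)
r(b) = -13 (r(b) = -7 - 6 = -13)
r(-5) + 57*F = -13 + 57*(221/185) = -13 + 12597/185 = 10192/185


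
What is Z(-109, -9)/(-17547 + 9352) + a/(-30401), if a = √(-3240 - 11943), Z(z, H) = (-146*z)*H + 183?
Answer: 143043/8195 - 3*I*√1687/30401 ≈ 17.455 - 0.0040531*I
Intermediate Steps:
Z(z, H) = 183 - 146*H*z (Z(z, H) = -146*H*z + 183 = 183 - 146*H*z)
a = 3*I*√1687 (a = √(-15183) = 3*I*√1687 ≈ 123.22*I)
Z(-109, -9)/(-17547 + 9352) + a/(-30401) = (183 - 146*(-9)*(-109))/(-17547 + 9352) + (3*I*√1687)/(-30401) = (183 - 143226)/(-8195) + (3*I*√1687)*(-1/30401) = -143043*(-1/8195) - 3*I*√1687/30401 = 143043/8195 - 3*I*√1687/30401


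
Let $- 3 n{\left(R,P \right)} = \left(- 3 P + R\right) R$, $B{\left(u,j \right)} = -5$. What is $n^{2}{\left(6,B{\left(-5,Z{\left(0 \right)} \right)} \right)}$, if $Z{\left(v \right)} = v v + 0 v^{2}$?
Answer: $1764$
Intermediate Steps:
$Z{\left(v \right)} = v^{2}$ ($Z{\left(v \right)} = v^{2} + 0 = v^{2}$)
$n{\left(R,P \right)} = - \frac{R \left(R - 3 P\right)}{3}$ ($n{\left(R,P \right)} = - \frac{\left(- 3 P + R\right) R}{3} = - \frac{\left(R - 3 P\right) R}{3} = - \frac{R \left(R - 3 P\right)}{3}$)
$n^{2}{\left(6,B{\left(-5,Z{\left(0 \right)} \right)} \right)} = \left(\frac{1}{3} \cdot 6 \left(\left(-1\right) 6 + 3 \left(-5\right)\right)\right)^{2} = \left(\frac{1}{3} \cdot 6 \left(-6 - 15\right)\right)^{2} = \left(\frac{1}{3} \cdot 6 \left(-21\right)\right)^{2} = \left(-42\right)^{2} = 1764$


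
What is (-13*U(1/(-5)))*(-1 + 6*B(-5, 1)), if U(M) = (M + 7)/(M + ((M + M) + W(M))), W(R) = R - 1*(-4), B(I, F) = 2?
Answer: -2431/8 ≈ -303.88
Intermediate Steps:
W(R) = 4 + R (W(R) = R + 4 = 4 + R)
U(M) = (7 + M)/(4 + 4*M) (U(M) = (M + 7)/(M + ((M + M) + (4 + M))) = (7 + M)/(M + (2*M + (4 + M))) = (7 + M)/(M + (4 + 3*M)) = (7 + M)/(4 + 4*M))
(-13*U(1/(-5)))*(-1 + 6*B(-5, 1)) = (-13*(7 + 1/(-5))/(4*(1 + 1/(-5))))*(-1 + 6*2) = (-13*(7 - ⅕)/(4*(1 - ⅕)))*(-1 + 12) = -13*34/(4*⅘*5)*11 = -13*5*34/(4*4*5)*11 = -13*17/8*11 = -221/8*11 = -2431/8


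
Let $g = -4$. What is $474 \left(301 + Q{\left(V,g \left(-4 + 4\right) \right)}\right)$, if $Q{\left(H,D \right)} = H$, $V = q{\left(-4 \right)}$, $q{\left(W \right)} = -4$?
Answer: $140778$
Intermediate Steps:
$V = -4$
$474 \left(301 + Q{\left(V,g \left(-4 + 4\right) \right)}\right) = 474 \left(301 - 4\right) = 474 \cdot 297 = 140778$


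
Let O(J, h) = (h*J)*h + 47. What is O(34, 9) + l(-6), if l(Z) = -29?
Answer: 2772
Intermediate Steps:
O(J, h) = 47 + J*h² (O(J, h) = (J*h)*h + 47 = J*h² + 47 = 47 + J*h²)
O(34, 9) + l(-6) = (47 + 34*9²) - 29 = (47 + 34*81) - 29 = (47 + 2754) - 29 = 2801 - 29 = 2772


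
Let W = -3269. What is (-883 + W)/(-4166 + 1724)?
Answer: 692/407 ≈ 1.7002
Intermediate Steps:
(-883 + W)/(-4166 + 1724) = (-883 - 3269)/(-4166 + 1724) = -4152/(-2442) = -4152*(-1/2442) = 692/407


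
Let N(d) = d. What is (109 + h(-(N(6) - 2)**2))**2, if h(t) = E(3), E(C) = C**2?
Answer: 13924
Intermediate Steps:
h(t) = 9 (h(t) = 3**2 = 9)
(109 + h(-(N(6) - 2)**2))**2 = (109 + 9)**2 = 118**2 = 13924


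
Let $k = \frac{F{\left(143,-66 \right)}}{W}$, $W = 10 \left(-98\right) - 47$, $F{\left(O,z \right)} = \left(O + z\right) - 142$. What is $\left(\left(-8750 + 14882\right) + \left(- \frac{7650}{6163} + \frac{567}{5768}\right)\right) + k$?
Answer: $\frac{2459643369733}{401186648} \approx 6130.9$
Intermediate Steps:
$F{\left(O,z \right)} = -142 + O + z$
$W = -1027$ ($W = -980 - 47 = -1027$)
$k = \frac{5}{79}$ ($k = \frac{-142 + 143 - 66}{-1027} = \left(-65\right) \left(- \frac{1}{1027}\right) = \frac{5}{79} \approx 0.063291$)
$\left(\left(-8750 + 14882\right) + \left(- \frac{7650}{6163} + \frac{567}{5768}\right)\right) + k = \left(\left(-8750 + 14882\right) + \left(- \frac{7650}{6163} + \frac{567}{5768}\right)\right) + \frac{5}{79} = \left(6132 + \left(\left(-7650\right) \frac{1}{6163} + 567 \cdot \frac{1}{5768}\right)\right) + \frac{5}{79} = \left(6132 + \left(- \frac{7650}{6163} + \frac{81}{824}\right)\right) + \frac{5}{79} = \left(6132 - \frac{5804397}{5078312}\right) + \frac{5}{79} = \frac{31134404787}{5078312} + \frac{5}{79} = \frac{2459643369733}{401186648}$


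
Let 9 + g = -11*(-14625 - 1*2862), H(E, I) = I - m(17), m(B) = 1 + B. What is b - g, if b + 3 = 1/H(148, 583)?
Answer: -108678314/565 ≈ -1.9235e+5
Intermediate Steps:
H(E, I) = -18 + I (H(E, I) = I - (1 + 17) = I - 1*18 = I - 18 = -18 + I)
g = 192348 (g = -9 - 11*(-14625 - 1*2862) = -9 - 11*(-14625 - 2862) = -9 - 11*(-17487) = -9 + 192357 = 192348)
b = -1694/565 (b = -3 + 1/(-18 + 583) = -3 + 1/565 = -1694/565 ≈ -2.9982)
b - g = -1694/565 - 1*192348 = -1694/565 - 192348 = -108678314/565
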